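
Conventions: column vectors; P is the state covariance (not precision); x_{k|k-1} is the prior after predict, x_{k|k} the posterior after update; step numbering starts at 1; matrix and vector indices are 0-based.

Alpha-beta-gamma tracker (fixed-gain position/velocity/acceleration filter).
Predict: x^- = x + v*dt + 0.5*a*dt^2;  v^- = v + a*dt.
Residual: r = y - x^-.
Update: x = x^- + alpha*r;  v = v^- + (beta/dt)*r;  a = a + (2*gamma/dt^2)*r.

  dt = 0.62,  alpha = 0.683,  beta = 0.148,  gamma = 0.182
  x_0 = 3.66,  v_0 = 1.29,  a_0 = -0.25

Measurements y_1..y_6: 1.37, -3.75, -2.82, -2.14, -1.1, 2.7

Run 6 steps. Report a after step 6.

a_post = 18.2420

step 1: x_pred=4.4118  r=-3.0418  x^+=2.3342  v^+=0.4089  a^+=-3.1303
step 2: x_pred=1.9861  r=-5.7361  x^+=-1.9317  v^+=-2.9012  a^+=-8.5620
step 3: x_pred=-5.3760  r=2.5560  x^+=-3.6303  v^+=-7.5995  a^+=-6.1417
step 4: x_pred=-9.5224  r=7.3824  x^+=-4.4802  v^+=-9.6451  a^+=0.8489
step 5: x_pred=-10.2970  r=9.1970  x^+=-4.0154  v^+=-6.9233  a^+=9.5578
step 6: x_pred=-6.4709  r=9.1709  x^+=-0.2072  v^+=1.1917  a^+=18.2420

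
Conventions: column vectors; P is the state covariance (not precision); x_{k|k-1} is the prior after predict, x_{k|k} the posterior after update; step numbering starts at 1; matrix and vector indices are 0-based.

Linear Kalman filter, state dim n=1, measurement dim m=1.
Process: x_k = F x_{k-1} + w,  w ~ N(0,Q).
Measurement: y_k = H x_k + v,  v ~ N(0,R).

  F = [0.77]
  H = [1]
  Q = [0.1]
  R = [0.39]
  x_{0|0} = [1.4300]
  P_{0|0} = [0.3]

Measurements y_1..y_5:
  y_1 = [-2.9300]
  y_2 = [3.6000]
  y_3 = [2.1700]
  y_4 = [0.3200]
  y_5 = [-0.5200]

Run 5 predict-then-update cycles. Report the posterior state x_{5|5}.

x_post = [0.2258]

step 1: x^-=[1.1011]  P^-=[0.2779]  S=[0.6679]  K=[0.4161]  nu=[-4.0311]  x^+=[-0.5761]  P^+=[0.1623]
step 2: x^-=[-0.4436]  P^-=[0.1962]  S=[0.5862]  K=[0.3347]  nu=[4.0436]  x^+=[0.9098]  P^+=[0.1305]
step 3: x^-=[0.7006]  P^-=[0.1774]  S=[0.5674]  K=[0.3126]  nu=[1.4694]  x^+=[1.1600]  P^+=[0.1219]
step 4: x^-=[0.8932]  P^-=[0.1723]  S=[0.5623]  K=[0.3064]  nu=[-0.5732]  x^+=[0.7176]  P^+=[0.1195]
step 5: x^-=[0.5525]  P^-=[0.1709]  S=[0.5609]  K=[0.3046]  nu=[-1.0725]  x^+=[0.2258]  P^+=[0.1188]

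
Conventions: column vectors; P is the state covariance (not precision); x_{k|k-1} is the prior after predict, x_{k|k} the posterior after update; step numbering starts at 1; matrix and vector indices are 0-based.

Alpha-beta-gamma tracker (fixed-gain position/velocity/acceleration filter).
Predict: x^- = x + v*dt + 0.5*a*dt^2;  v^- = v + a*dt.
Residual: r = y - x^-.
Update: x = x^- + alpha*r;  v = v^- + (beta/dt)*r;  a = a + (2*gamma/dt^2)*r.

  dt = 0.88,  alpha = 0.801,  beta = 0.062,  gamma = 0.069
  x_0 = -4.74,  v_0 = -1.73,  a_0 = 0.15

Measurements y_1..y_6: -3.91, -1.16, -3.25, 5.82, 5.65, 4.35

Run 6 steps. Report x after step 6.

step 1: x_pred=-6.2043  r=2.2943  x^+=-4.3666  v^+=-1.4364  a^+=0.5589
step 2: x_pred=-5.4142  r=4.2542  x^+=-2.0066  v^+=-0.6448  a^+=1.3170
step 3: x_pred=-2.0641  r=-1.1859  x^+=-3.0140  v^+=0.4305  a^+=1.1056
step 4: x_pred=-2.2070  r=8.0270  x^+=4.2226  v^+=1.9690  a^+=2.5361
step 5: x_pred=6.9373  r=-1.2873  x^+=5.9062  v^+=4.1101  a^+=2.3067
step 6: x_pred=10.4162  r=-6.0662  x^+=5.5572  v^+=5.7125  a^+=1.2257

x_post = 5.5572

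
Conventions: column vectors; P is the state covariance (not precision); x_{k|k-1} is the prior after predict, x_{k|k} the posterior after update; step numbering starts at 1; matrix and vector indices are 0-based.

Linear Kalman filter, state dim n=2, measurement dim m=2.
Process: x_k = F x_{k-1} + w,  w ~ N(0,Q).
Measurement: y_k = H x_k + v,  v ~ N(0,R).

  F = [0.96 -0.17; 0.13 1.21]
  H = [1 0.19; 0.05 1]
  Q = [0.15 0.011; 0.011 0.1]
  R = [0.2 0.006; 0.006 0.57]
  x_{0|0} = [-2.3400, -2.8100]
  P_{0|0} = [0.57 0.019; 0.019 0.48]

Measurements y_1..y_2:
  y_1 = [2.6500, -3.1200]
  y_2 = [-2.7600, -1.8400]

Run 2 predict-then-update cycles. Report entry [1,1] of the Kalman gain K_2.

step 1: x^-=[-1.7687, -3.7043]  P^-=[0.6830 0.0051; 0.0051 0.8184]  S=[0.9144 0.2007; 0.2007 1.3906]  K=[0.7660 -0.0824; 0.0478 0.5818]  nu=[5.1225, 0.6727]  x^+=[2.0998, -3.0678]  P^+=[0.1623 -0.0505; -0.0505 0.3344]
step 2: x^-=[2.5373, -3.4391]  P^-=[0.3257 -0.0951; -0.0951 0.5765]  S=[0.5104 0.0359; 0.0359 1.1378]  K=[0.6090 -0.0884; -0.0070 0.5027]  nu=[-4.6439, 1.4722]  x^+=[-0.4209, -2.6667]  P^+=[0.1314 -0.0533; -0.0533 0.2892]

K[1,1] = 0.5027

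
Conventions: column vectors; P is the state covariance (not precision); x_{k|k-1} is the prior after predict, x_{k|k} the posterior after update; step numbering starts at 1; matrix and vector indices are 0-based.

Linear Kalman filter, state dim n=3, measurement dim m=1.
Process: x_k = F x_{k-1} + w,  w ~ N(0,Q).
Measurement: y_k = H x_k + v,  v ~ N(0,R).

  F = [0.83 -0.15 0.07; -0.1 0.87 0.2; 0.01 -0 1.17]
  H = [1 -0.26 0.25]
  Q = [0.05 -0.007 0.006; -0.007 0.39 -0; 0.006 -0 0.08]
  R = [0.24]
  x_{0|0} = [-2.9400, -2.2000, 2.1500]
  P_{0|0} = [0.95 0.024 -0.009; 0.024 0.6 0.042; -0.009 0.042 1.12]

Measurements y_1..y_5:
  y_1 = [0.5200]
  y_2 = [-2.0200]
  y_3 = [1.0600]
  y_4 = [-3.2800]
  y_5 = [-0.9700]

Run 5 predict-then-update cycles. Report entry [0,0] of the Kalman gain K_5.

K[0,0] = 0.2824

step 1: x^-=[-1.9597, -1.1900, 2.4861]  P^-=[0.7155 -0.1309 0.0895; -0.1309 0.9092 0.3051; 0.0895 0.3051 1.6131]  S=[1.1910]  K=[0.6482; -0.2444; 0.3471]  nu=[1.5488]  x^+=[-0.9558, -1.5685, 3.0237]  P^+=[0.2152 0.0577 -0.1785; 0.0577 0.8381 0.4061; -0.1785 0.4061 1.4696]
step 2: x^-=[-0.3464, -0.6643, 3.5282]  P^-=[0.1807 -0.0869 -0.1167; -0.0869 1.2237 0.7781; -0.1167 0.7781 2.0875]  S=[0.5196]  K=[0.3351; -0.4053; 0.3905]  nu=[-2.7283]  x^+=[-1.2606, 0.4416, 2.4627]  P^+=[0.1223 -0.0164 -0.1847; -0.0164 1.1384 0.8603; -0.1847 0.8603 2.0083]
step 3: x^-=[-0.9402, 1.0028, 2.8688]  P^-=[0.1343 -0.1524 -0.1589; -0.1524 1.6428 1.3667; -0.1589 1.3667 2.8248]  S=[0.4840]  K=[0.2772; -0.4915; 0.3966]  nu=[1.5437]  x^+=[-0.5122, 0.2440, 3.4810]  P^+=[0.0971 -0.0865 -0.2121; -0.0865 1.5259 1.4610; -0.2121 1.4610 2.7487]
step 4: x^-=[-0.2181, 0.9597, 4.0676]  P^-=[0.1309 -0.2280 -0.2305; -0.2280 2.1878 2.1539; -0.2305 2.1539 3.8378]  S=[0.4820]  K=[0.2750; -0.5361; 0.3505]  nu=[-3.8293]  x^+=[-1.2712, 3.0127, 2.7255]  P^+=[0.0944 -0.1570 -0.2770; -0.1570 2.0493 2.2445; -0.2770 2.2445 3.7786]
step 5: x^-=[-1.3162, 3.2933, 3.1761]  P^-=[0.1394 -0.3198 -0.3466; -0.3198 2.9127 3.1992; -0.3466 3.1992 5.2460]  S=[0.4813]  K=[0.2824; -0.5760; 0.2766]  nu=[0.4084]  x^+=[-1.2009, 3.0580, 3.2891]  P^+=[0.1011 -0.2415 -0.3842; -0.2415 2.7530 3.2759; -0.3842 3.2759 5.2092]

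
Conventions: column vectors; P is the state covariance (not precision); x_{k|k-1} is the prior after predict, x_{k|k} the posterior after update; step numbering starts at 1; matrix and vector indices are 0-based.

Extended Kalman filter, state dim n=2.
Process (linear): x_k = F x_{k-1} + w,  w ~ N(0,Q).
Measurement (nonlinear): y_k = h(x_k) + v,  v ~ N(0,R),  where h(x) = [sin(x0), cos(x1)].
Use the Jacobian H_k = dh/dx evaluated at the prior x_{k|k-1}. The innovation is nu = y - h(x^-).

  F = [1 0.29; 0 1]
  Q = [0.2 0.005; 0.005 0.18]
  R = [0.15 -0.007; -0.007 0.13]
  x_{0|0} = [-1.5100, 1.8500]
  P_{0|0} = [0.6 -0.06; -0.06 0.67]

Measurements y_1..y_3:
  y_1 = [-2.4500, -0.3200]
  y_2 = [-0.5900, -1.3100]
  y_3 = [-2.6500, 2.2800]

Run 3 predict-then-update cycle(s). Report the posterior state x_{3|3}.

x_post = [-1.7535, 0.4309]

step 1: x^-=[-0.9735, 1.8500]  P^-=[0.8215 0.1393; 0.1393 0.8500]  H_jac=[0.5624 0.0000; 0.0000 -0.9613]  S=[0.4099 -0.0823; -0.0823 0.9154]  K=[1.1181 -0.0457; 0.0121 -0.8915]  nu=[-1.6231, -0.0444]  x^+=[-2.7864, 1.8699]  P^+=[0.2988 0.0143; 0.0143 0.1206]
step 2: x^-=[-2.2441, 1.8699]  P^-=[0.5172 0.0543; 0.0543 0.3006]  H_jac=[-0.6236 0.0000; 0.0000 -0.9556]  S=[0.3511 0.0254; 0.0254 0.4045]  K=[-0.9135 -0.0710; -0.0454 -0.7073]  nu=[0.1918, -1.0153]  x^+=[-2.3472, 2.5794]  P^+=[0.2189 0.0030; 0.0030 0.0959]
step 3: x^-=[-1.5991, 2.5794]  P^-=[0.4287 0.0358; 0.0358 0.2759]  H_jac=[-0.0283 0.0000; 0.0000 -0.5330]  S=[0.1503 -0.0065; -0.0065 0.2084]  K=[-0.0848 -0.0942; -0.0371 -0.7069]  nu=[-1.6504, 3.1261]  x^+=[-1.7535, 0.4309]  P^+=[0.4259 0.0218; 0.0218 0.1719]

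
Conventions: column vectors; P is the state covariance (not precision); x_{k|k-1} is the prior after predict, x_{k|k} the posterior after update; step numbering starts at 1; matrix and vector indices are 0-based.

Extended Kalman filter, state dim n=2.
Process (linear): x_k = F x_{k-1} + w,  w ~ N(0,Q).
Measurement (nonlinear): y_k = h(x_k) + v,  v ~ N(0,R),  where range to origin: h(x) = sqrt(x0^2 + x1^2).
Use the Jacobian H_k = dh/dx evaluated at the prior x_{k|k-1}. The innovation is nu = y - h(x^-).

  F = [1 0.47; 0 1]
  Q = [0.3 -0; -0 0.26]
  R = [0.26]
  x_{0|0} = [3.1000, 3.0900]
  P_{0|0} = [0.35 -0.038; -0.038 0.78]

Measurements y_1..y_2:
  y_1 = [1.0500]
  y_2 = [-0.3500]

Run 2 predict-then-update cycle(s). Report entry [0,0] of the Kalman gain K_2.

step 1: x^-=[4.5523, 3.0900]  P^-=[0.7866 0.3286; 0.3286 1.0400]  H_jac=[0.8274 0.5616]  S=[1.4319]  K=[0.5834; 0.5978]  nu=[-4.4520]  x^+=[1.9551, 0.4287]  P^+=[0.2992 -0.1708; -0.1708 0.5283]
step 2: x^-=[2.1565, 0.4287]  P^-=[0.5554 0.0775; 0.0775 0.7883]  H_jac=[0.9808 0.1950]  S=[0.8539]  K=[0.6557; 0.2691]  nu=[-2.5487]  x^+=[0.4855, -0.2571]  P^+=[0.1883 -0.0731; -0.0731 0.7265]

K[0,0] = 0.6557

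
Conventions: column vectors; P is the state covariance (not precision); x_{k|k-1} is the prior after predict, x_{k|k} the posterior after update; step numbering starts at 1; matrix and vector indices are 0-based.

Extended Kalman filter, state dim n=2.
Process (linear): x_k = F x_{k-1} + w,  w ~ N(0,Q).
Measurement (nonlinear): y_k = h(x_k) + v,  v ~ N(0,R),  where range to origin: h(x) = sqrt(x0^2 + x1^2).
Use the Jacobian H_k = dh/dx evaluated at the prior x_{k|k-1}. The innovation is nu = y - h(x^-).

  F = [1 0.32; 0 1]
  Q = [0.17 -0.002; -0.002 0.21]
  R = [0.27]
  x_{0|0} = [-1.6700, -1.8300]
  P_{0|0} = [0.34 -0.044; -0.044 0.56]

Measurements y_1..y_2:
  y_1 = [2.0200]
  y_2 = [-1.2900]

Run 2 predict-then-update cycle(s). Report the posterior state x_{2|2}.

x_post = [-0.3952, 0.3541]

step 1: x^-=[-2.2556, -1.8300]  P^-=[0.5392 0.1332; 0.1332 0.7700]  H_jac=[-0.7766 -0.6300]  S=[1.0311]  K=[-0.4875; -0.5708]  nu=[-0.8846]  x^+=[-1.8244, -1.3251]  P^+=[0.2942 -0.1537; -0.1537 0.4341]
step 2: x^-=[-2.2484, -1.3251]  P^-=[0.4103 -0.0168; -0.0168 0.6441]  H_jac=[-0.8615 -0.5077]  S=[0.7258]  K=[-0.4752; -0.4306]  nu=[-3.8998]  x^+=[-0.3952, 0.3541]  P^+=[0.2464 -0.1653; -0.1653 0.5095]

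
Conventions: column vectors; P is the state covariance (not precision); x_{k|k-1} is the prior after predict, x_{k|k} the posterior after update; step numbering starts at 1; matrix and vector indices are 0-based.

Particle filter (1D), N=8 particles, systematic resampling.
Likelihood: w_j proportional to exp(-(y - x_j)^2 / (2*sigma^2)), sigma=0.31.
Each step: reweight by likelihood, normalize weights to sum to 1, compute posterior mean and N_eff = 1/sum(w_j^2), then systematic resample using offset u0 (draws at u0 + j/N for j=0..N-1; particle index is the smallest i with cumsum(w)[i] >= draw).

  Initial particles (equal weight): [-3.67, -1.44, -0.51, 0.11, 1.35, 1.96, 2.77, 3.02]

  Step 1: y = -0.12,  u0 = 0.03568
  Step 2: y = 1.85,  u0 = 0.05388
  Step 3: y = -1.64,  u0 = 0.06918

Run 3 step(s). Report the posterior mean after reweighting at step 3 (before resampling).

post_mean = 0.1100

step 1: w=[0.0000, 0.0001, 0.3737, 0.6262, 0.0000, 0.0000, 0.0000, 0.0000]  mean=-0.1218  Neff=1.8805  idx=[2, 2, 2, 3, 3, 3, 3, 3]
step 2: w=[0.0000, 0.0000, 0.0000, 0.2000, 0.2000, 0.2000, 0.2000, 0.2000]  mean=0.1100  Neff=5.0000  idx=[3, 3, 4, 5, 5, 6, 7, 7]
step 3: w=[0.1250, 0.1250, 0.1250, 0.1250, 0.1250, 0.1250, 0.1250, 0.1250]  mean=0.1100  Neff=8.0000  idx=[0, 1, 2, 3, 4, 5, 6, 7]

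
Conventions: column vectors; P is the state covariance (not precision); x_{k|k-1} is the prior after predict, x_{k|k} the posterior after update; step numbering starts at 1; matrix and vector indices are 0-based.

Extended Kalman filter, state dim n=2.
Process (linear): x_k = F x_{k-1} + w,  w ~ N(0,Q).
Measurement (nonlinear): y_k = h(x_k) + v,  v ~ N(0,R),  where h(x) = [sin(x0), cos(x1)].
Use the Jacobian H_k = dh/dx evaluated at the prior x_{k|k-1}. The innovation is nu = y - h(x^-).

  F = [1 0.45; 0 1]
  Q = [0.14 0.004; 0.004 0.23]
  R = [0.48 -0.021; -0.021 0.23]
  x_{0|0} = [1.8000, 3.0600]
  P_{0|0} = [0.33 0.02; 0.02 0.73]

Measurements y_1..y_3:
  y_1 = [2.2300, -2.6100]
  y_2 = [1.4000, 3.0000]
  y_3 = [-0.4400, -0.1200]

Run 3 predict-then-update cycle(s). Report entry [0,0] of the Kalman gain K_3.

step 1: x^-=[3.1770, 3.0600]  P^-=[0.6358 0.3525; 0.3525 0.9600]  H_jac=[-0.9994 0.0000; 0.0000 -0.0815]  S=[1.1150 0.0077; 0.0077 0.2364]  K=[-0.5692 -0.1030; -0.3137 -0.3208]  nu=[2.2654, -1.6133]  x^+=[2.0537, 2.8668]  P^+=[0.2712 0.1439; 0.1439 0.8244]
step 2: x^-=[3.3438, 2.8668]  P^-=[0.7077 0.5189; 0.5189 1.0544]  H_jac=[-0.9796 0.0000; 0.0000 -0.2713]  S=[1.1591 0.1169; 0.1169 0.3076]  K=[-0.5739 -0.2395; -0.3585 -0.7937]  nu=[1.6008, 3.9625]  x^+=[1.4759, -0.8522]  P^+=[0.2761 0.1586; 0.1586 0.6451]
step 3: x^-=[1.0923, -0.8522]  P^-=[0.6895 0.4529; 0.4529 0.8751]  H_jac=[0.4604 0.0000; 0.0000 0.7528]  S=[0.6262 0.1360; 0.1360 0.7259]  K=[0.4221 0.3906; 0.1417 0.8810]  nu=[-1.3277, -0.7783]  x^+=[0.2278, -1.7261]  P^+=[0.4223 0.1076; 0.1076 0.2652]

K[0,0] = 0.4221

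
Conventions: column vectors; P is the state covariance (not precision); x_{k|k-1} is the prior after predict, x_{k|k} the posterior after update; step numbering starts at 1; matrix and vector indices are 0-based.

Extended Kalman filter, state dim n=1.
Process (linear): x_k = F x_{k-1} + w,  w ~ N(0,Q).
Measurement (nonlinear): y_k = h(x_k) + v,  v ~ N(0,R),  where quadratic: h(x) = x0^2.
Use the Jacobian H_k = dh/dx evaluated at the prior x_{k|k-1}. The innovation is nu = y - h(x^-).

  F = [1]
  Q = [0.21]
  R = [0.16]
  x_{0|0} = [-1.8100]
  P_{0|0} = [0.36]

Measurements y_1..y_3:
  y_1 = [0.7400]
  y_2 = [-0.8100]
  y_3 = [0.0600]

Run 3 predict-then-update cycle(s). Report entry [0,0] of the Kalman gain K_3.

K[0,0] = -0.5897

step 1: x^-=[-1.8100]  P^-=[0.5700]  H_jac=[-3.6200]  S=[7.6295]  K=[-0.2704]  nu=[-2.5361]  x^+=[-1.1241]  P^+=[0.0120]
step 2: x^-=[-1.1241]  P^-=[0.2220]  H_jac=[-2.2482]  S=[1.2819]  K=[-0.3893]  nu=[-2.0736]  x^+=[-0.3169]  P^+=[0.0277]
step 3: x^-=[-0.3169]  P^-=[0.2377]  H_jac=[-0.6338]  S=[0.2555]  K=[-0.5897]  nu=[-0.0404]  x^+=[-0.2931]  P^+=[0.1489]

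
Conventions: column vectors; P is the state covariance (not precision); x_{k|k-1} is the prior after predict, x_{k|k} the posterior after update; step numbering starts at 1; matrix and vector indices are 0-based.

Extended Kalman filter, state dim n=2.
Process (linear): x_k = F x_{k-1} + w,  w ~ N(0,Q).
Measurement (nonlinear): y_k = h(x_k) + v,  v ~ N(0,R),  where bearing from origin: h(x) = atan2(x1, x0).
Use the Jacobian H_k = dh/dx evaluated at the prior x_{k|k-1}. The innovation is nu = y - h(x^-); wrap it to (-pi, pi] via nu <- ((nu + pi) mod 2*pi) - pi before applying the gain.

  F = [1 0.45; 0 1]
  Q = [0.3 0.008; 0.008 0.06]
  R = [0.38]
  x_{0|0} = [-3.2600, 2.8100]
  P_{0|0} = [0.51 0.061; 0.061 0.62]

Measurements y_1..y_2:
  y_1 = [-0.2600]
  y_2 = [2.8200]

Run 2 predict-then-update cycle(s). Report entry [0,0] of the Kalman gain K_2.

step 1: x^-=[-1.9955, 2.8100]  P^-=[0.9905 0.3480; 0.3480 0.6800]  H_jac=[-0.2366 -0.1680]  S=[0.4823]  K=[-0.6071; -0.4076]  nu=[-2.4483]  x^+=[-0.5092, 3.8079]  P^+=[0.8127 0.2287; 0.2287 0.5999]
step 2: x^-=[1.2043, 3.8079]  P^-=[1.4400 0.5066; 0.5066 0.6599]  H_jac=[-0.2387 0.0755]  S=[0.4476]  K=[-0.6826; -0.1589]  nu=[1.5555]  x^+=[0.1424, 3.5607]  P^+=[1.2314 0.4581; 0.4581 0.6486]

K[0,0] = -0.6826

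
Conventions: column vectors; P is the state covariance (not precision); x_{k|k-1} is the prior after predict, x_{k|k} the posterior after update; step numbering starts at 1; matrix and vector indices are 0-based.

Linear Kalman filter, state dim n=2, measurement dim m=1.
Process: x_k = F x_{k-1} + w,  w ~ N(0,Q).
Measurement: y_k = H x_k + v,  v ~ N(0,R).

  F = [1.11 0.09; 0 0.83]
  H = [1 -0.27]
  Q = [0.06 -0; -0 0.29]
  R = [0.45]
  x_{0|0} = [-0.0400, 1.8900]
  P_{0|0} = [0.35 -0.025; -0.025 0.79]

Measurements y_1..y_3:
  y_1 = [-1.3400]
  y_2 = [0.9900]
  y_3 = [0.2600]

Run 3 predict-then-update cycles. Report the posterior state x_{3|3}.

step 1: x^-=[0.1257, 1.5687]  P^-=[0.4926 0.0360; 0.0360 0.8342]  S=[0.9840]  K=[0.4908; -0.1923]  nu=[-1.0422]  x^+=[-0.3858, 1.7691]  P^+=[0.2556 0.1289; 0.1289 0.7978]
step 2: x^-=[-0.2690, 1.4684]  P^-=[0.4072 0.1783; 0.1783 0.8396]  S=[0.8221]  K=[0.4367; -0.0588]  nu=[1.6554]  x^+=[0.4540, 1.3710]  P^+=[0.2504 0.1994; 0.1994 0.8368]
step 3: x^-=[0.6273, 1.1379]  P^-=[0.4151 0.2463; 0.2463 0.8665]  S=[0.7953]  K=[0.4384; 0.0155]  nu=[-0.0601]  x^+=[0.6010, 1.1370]  P^+=[0.2623 0.2409; 0.2409 0.8663]

x_post = [0.6010, 1.1370]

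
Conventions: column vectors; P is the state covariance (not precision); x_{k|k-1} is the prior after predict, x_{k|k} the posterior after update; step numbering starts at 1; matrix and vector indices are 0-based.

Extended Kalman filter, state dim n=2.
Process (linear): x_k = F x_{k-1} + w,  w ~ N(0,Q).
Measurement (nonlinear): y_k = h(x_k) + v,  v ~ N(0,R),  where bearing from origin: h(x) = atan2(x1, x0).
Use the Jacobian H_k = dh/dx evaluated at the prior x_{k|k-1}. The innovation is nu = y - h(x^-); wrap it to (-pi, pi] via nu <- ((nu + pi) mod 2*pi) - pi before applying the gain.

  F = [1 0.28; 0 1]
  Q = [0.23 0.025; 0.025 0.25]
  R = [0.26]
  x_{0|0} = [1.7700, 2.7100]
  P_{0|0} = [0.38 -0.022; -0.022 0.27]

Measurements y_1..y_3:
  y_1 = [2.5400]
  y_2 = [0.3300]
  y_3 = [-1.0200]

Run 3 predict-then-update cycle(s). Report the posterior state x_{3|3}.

step 1: x^-=[2.5288, 2.7100]  P^-=[0.6188 0.0786; 0.0786 0.5200]  H_jac=[-0.1972 0.1841]  S=[0.2960]  K=[-0.3635; 0.2710]  nu=[1.7200]  x^+=[1.9035, 3.1761]  P^+=[0.5797 0.1078; 0.1078 0.4983]
step 2: x^-=[2.7928, 3.1761]  P^-=[0.9091 0.2723; 0.2723 0.7483]  H_jac=[-0.1776 0.1561]  S=[0.2918]  K=[-0.4075; 0.2347]  nu=[-0.5195]  x^+=[3.0045, 3.0542]  P^+=[0.8607 0.3002; 0.3002 0.7322]
step 3: x^-=[3.8597, 3.0542]  P^-=[1.3162 0.5302; 0.5302 0.9822]  H_jac=[-0.1261 0.1593]  S=[0.2846]  K=[-0.2863; 0.3150]  nu=[-1.6894]  x^+=[4.3434, 2.5219]  P^+=[1.2929 0.5559; 0.5559 0.9540]

x_post = [4.3434, 2.5219]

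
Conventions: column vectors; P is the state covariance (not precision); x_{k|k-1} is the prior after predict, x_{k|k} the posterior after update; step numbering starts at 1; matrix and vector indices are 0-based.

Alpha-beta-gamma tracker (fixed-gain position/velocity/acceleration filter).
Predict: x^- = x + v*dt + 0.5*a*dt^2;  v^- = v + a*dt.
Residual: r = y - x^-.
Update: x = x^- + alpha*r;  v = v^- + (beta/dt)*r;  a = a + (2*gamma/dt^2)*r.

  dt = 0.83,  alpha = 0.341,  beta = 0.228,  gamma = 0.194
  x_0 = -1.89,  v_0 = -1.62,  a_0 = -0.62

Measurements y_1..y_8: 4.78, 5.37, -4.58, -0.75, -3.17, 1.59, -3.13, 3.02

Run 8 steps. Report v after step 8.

step 1: x_pred=-3.4482  r=8.2282  x^+=-0.6424  v^+=0.1257  a^+=4.0142
step 2: x_pred=0.8446  r=4.5254  x^+=2.3878  v^+=4.7006  a^+=6.5630
step 3: x_pred=8.5499  r=-13.1299  x^+=4.0726  v^+=6.5411  a^+=-0.8320
step 4: x_pred=9.2151  r=-9.9651  x^+=5.8170  v^+=3.1131  a^+=-6.4445
step 5: x_pred=6.1811  r=-9.3511  x^+=2.9924  v^+=-4.8046  a^+=-11.7112
step 6: x_pred=-5.0293  r=6.6193  x^+=-2.7721  v^+=-12.7066  a^+=-7.9831
step 7: x_pred=-16.0684  r=12.9384  x^+=-11.6564  v^+=-15.7784  a^+=-0.6960
step 8: x_pred=-24.9922  r=28.0122  x^+=-15.4400  v^+=-8.6612  a^+=15.0809

v_post = -8.6612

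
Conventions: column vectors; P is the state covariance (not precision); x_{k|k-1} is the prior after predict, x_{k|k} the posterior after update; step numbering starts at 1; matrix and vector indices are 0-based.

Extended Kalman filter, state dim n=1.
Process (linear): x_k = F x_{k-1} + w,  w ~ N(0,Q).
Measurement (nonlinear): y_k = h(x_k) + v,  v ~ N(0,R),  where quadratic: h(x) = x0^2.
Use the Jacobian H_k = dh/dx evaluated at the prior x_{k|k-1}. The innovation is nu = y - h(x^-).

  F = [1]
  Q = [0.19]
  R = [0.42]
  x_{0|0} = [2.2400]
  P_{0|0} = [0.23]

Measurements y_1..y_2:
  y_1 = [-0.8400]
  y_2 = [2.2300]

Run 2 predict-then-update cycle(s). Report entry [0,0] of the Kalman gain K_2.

K[0,0] = 0.3339

step 1: x^-=[2.2400]  P^-=[0.4200]  H_jac=[4.4800]  S=[8.8496]  K=[0.2126]  nu=[-5.8576]  x^+=[0.9946]  P^+=[0.0199]
step 2: x^-=[0.9946]  P^-=[0.2099]  H_jac=[1.9891]  S=[1.2506]  K=[0.3339]  nu=[1.2409]  x^+=[1.4089]  P^+=[0.0705]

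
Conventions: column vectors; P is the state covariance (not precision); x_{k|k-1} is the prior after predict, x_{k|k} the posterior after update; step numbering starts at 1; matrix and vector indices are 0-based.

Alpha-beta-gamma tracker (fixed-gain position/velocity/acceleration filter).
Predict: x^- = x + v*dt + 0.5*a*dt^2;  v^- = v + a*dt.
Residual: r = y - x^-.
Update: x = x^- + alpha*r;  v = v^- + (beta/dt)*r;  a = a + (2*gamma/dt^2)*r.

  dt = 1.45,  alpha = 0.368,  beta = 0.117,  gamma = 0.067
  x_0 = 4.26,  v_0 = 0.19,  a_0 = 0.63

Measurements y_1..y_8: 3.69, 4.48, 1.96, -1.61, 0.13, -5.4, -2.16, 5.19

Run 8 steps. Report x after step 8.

x_post = -5.8235

step 1: x_pred=5.1978  r=-1.5078  x^+=4.6429  v^+=0.9818  a^+=0.5339
step 2: x_pred=6.6279  r=-2.1479  x^+=5.8374  v^+=1.5827  a^+=0.3970
step 3: x_pred=8.5497  r=-6.5897  x^+=6.1247  v^+=1.6266  a^+=-0.0230
step 4: x_pred=8.4592  r=-10.0692  x^+=4.7537  v^+=0.7808  a^+=-0.6647
step 5: x_pred=5.1872  r=-5.0572  x^+=3.3261  v^+=-0.5911  a^+=-0.9870
step 6: x_pred=1.4315  r=-6.8315  x^+=-1.0825  v^+=-2.5735  a^+=-1.4224
step 7: x_pred=-6.3094  r=4.1494  x^+=-4.7824  v^+=-4.3012  a^+=-1.1580
step 8: x_pred=-12.2364  r=17.4264  x^+=-5.8235  v^+=-4.5741  a^+=-0.0473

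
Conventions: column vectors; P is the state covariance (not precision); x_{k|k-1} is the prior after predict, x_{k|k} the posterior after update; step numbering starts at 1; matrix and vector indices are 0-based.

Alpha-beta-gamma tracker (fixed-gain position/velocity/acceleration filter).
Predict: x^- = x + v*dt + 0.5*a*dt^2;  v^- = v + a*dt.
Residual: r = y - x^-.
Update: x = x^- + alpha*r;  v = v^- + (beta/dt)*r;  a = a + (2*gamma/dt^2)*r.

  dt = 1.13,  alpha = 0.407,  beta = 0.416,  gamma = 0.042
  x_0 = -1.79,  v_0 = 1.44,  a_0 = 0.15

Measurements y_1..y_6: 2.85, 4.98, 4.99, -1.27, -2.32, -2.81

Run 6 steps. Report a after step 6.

step 1: x_pred=-0.0670  r=2.9170  x^+=1.1202  v^+=2.6834  a^+=0.3419
step 2: x_pred=4.3707  r=0.6093  x^+=4.6187  v^+=3.2940  a^+=0.3820
step 3: x_pred=8.5848  r=-3.5948  x^+=7.1217  v^+=2.4023  a^+=0.1455
step 4: x_pred=9.9292  r=-11.1992  x^+=5.3711  v^+=-1.5562  a^+=-0.5912
step 5: x_pred=3.2351  r=-5.5551  x^+=0.9742  v^+=-4.2694  a^+=-0.9567
step 6: x_pred=-4.4610  r=1.6510  x^+=-3.7890  v^+=-4.7426  a^+=-0.8481

a_post = -0.8481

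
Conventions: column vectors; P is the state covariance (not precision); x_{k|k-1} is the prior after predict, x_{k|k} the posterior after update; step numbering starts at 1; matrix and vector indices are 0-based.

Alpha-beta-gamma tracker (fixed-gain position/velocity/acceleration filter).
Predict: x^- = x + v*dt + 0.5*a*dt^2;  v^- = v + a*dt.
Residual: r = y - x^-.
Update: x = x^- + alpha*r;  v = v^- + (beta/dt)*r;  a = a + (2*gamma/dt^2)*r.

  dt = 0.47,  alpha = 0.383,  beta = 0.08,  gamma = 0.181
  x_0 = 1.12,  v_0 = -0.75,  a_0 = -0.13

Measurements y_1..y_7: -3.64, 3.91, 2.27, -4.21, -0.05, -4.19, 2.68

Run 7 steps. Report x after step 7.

x_post = 1.1264

step 1: x_pred=0.7531  r=-4.3931  x^+=-0.9294  v^+=-1.5589  a^+=-7.3293
step 2: x_pred=-2.4716  r=6.3816  x^+=-0.0275  v^+=-3.9174  a^+=3.1286
step 3: x_pred=-1.5231  r=3.7931  x^+=-0.0703  v^+=-1.8013  a^+=9.3445
step 4: x_pred=0.1152  r=-4.3252  x^+=-1.5414  v^+=1.8544  a^+=2.2567
step 5: x_pred=-0.4206  r=0.3706  x^+=-0.2786  v^+=2.9781  a^+=2.8639
step 6: x_pred=1.4374  r=-5.6274  x^+=-0.7179  v^+=3.3663  a^+=-6.3580
step 7: x_pred=0.1620  r=2.5180  x^+=1.1264  v^+=0.8066  a^+=-2.2317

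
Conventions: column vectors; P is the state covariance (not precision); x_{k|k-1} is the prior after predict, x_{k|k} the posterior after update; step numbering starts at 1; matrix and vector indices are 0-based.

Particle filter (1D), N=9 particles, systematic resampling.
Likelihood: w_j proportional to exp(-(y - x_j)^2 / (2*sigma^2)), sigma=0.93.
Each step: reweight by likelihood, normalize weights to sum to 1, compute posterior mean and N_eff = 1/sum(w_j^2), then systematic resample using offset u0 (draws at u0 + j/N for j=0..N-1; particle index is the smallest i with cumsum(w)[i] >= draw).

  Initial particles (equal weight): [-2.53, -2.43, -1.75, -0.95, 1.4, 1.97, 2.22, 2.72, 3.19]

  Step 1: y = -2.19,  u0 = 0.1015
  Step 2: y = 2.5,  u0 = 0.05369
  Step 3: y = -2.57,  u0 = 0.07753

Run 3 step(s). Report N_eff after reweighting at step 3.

step 1: w=[0.2915, 0.3015, 0.2787, 0.1281, 0.0002, 0.0000, 0.0000, 0.0000, 0.0000]  mean=-2.0792  Neff=3.7044  idx=[0, 0, 1, 1, 1, 2, 2, 3, 3]
step 2: w=[0.0002, 0.0002, 0.0004, 0.0004, 0.0004, 0.0138, 0.0138, 0.4854, 0.4854]  mean=-0.9744  Neff=2.1201  idx=[7, 7, 7, 7, 7, 8, 8, 8, 8]
step 3: w=[0.1111, 0.1111, 0.1111, 0.1111, 0.1111, 0.1111, 0.1111, 0.1111, 0.1111]  mean=-0.9500  Neff=9.0000  idx=[0, 1, 2, 3, 4, 5, 6, 7, 8]

N_eff = 9.0000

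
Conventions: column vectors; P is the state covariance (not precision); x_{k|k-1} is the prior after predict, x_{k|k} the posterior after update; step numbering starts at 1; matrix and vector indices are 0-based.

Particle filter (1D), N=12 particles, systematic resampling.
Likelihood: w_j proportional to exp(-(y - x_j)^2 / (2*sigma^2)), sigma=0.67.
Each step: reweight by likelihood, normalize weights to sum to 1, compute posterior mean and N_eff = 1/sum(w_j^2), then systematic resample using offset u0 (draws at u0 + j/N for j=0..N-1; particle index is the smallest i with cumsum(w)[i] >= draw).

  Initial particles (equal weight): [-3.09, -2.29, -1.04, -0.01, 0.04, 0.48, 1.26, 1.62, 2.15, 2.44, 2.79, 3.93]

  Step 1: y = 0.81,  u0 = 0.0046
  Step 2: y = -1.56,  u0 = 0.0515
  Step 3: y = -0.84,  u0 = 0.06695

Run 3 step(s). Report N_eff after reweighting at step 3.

step 1: w=[0.0000, 0.0000, 0.0065, 0.1400, 0.1530, 0.2623, 0.2363, 0.1426, 0.0401, 0.0154, 0.0038, 0.0000]  mean=0.7867  Neff=5.2659  idx=[2, 3, 4, 4, 5, 5, 5, 6, 6, 6, 7, 7]
step 2: w=[0.7757, 0.0722, 0.0606, 0.0606, 0.0102, 0.0102, 0.0102, 0.0001, 0.0001, 0.0001, 0.0000, 0.0000]  mean=-0.7874  Neff=1.6271  idx=[0, 0, 0, 0, 0, 0, 0, 0, 0, 1, 2, 3]
step 3: w=[0.0965, 0.0965, 0.0965, 0.0965, 0.0965, 0.0965, 0.0965, 0.0965, 0.0965, 0.0468, 0.0426, 0.0426]  mean=-0.8998  Neff=11.1683  idx=[0, 1, 2, 3, 4, 5, 5, 6, 7, 8, 9, 11]

N_eff = 11.1683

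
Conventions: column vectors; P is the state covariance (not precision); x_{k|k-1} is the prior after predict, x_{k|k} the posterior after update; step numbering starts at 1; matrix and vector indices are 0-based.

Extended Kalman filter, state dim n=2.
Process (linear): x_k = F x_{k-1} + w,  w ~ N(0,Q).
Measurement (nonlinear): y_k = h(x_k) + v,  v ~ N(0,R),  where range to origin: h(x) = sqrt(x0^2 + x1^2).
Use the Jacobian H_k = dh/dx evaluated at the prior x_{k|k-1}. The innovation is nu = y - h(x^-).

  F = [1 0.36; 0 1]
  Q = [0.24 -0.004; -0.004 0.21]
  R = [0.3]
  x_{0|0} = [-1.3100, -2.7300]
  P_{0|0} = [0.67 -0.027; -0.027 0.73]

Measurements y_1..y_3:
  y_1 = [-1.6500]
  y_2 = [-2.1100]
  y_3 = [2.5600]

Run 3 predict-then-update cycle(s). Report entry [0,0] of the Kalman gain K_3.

step 1: x^-=[-2.2928, -2.7300]  P^-=[0.9852 0.2318; 0.2318 0.9400]  H_jac=[-0.6431 -0.7658]  S=[1.4870]  K=[-0.5455; -0.5843]  nu=[-5.2151]  x^+=[0.5518, 0.3173]  P^+=[0.5428 -0.2421; -0.2421 0.4323]
step 2: x^-=[0.6660, 0.3173]  P^-=[0.6644 -0.0905; -0.0905 0.6423]  H_jac=[0.9028 0.4301]  S=[0.8900]  K=[0.6302; 0.2186]  nu=[-2.8478]  x^+=[-1.1286, -0.3051]  P^+=[0.3110 -0.2131; -0.2131 0.5998]
step 3: x^-=[-1.2385, -0.3051]  P^-=[0.4752 -0.0012; -0.0012 0.8098]  H_jac=[-0.9710 -0.2392]  S=[0.7938]  K=[-0.5809; -0.2425]  nu=[1.2845]  x^+=[-1.9847, -0.6166]  P^+=[0.2073 -0.1130; -0.1130 0.7631]

K[0,0] = -0.5809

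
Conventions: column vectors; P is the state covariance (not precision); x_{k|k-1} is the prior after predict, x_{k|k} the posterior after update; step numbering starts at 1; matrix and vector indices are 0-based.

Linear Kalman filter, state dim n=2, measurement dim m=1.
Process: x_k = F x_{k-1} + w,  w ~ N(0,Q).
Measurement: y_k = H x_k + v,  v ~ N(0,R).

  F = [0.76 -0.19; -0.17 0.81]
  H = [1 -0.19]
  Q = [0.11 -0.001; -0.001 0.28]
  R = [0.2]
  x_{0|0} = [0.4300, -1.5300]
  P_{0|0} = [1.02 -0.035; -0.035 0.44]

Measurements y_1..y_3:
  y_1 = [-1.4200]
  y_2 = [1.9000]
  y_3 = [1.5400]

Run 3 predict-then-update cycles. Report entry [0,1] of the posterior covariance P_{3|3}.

P_post[0,1] = 0.0075

step 1: x^-=[0.6175, -1.3124]  P^-=[0.7251 -0.2232; -0.2232 0.6078]  S=[1.0319]  K=[0.7438; -0.3282]  nu=[-2.2869]  x^+=[-1.0835, -0.5619]  P^+=[0.1542 0.0287; 0.0287 0.4967]
step 2: x^-=[-0.7167, -0.2709]  P^-=[0.2087 -0.0787; -0.0787 0.6024]  S=[0.4604]  K=[0.4858; -0.4197]  nu=[2.5652]  x^+=[0.5296, -1.3475]  P^+=[0.1000 0.0151; 0.0151 0.5213]
step 3: x^-=[0.6585, -1.1815]  P^-=[0.1822 -0.0844; -0.0844 0.6208]  S=[0.4367]  K=[0.4540; -0.4633]  nu=[0.6570]  x^+=[0.9568, -1.4858]  P^+=[0.0922 0.0075; 0.0075 0.5270]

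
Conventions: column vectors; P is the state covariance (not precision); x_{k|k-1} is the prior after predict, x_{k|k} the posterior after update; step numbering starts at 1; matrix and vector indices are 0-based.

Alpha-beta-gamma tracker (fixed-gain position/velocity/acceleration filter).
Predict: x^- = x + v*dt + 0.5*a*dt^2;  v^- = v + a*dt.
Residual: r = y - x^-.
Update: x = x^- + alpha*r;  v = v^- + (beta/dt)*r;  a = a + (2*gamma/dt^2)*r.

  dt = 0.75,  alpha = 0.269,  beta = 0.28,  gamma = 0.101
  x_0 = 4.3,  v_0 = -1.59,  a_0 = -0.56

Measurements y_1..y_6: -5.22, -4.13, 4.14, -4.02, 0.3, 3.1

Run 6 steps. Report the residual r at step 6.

step 1: x_pred=2.9500  r=-8.1700  x^+=0.7523  v^+=-5.0601  a^+=-3.4939
step 2: x_pred=-4.0255  r=-0.1045  x^+=-4.0536  v^+=-7.7196  a^+=-3.5315
step 3: x_pred=-10.8365  r=14.9765  x^+=-6.8078  v^+=-4.7770  a^+=1.8468
step 4: x_pred=-9.8712  r=5.8512  x^+=-8.2972  v^+=-1.2074  a^+=3.9480
step 5: x_pred=-8.0924  r=8.3924  x^+=-5.8349  v^+=4.8867  a^+=6.9618
step 6: x_pred=-0.2118  r=3.3118  x^+=0.6791  v^+=11.3445  a^+=8.1511

resid = 3.3118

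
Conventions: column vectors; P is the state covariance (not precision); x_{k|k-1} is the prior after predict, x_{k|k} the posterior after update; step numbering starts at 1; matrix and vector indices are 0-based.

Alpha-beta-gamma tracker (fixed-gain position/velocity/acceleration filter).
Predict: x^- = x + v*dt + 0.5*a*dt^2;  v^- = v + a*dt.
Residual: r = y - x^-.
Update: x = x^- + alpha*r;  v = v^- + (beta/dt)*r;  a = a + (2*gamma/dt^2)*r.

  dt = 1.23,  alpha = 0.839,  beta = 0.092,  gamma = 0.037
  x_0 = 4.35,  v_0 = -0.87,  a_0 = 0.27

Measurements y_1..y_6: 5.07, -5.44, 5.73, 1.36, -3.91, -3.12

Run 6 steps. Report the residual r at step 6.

resid = -0.1052

step 1: x_pred=3.4841  r=1.5859  x^+=4.8147  v^+=-0.4193  a^+=0.3476
step 2: x_pred=4.5619  r=-10.0019  x^+=-3.8297  v^+=-0.7399  a^+=-0.1417
step 3: x_pred=-4.8469  r=10.5769  x^+=4.0271  v^+=-0.1230  a^+=0.3757
step 4: x_pred=4.1600  r=-2.8000  x^+=1.8108  v^+=0.1297  a^+=0.2387
step 5: x_pred=2.1509  r=-6.0609  x^+=-2.9342  v^+=-0.0300  a^+=-0.0577
step 6: x_pred=-3.0148  r=-0.1052  x^+=-3.1031  v^+=-0.1089  a^+=-0.0629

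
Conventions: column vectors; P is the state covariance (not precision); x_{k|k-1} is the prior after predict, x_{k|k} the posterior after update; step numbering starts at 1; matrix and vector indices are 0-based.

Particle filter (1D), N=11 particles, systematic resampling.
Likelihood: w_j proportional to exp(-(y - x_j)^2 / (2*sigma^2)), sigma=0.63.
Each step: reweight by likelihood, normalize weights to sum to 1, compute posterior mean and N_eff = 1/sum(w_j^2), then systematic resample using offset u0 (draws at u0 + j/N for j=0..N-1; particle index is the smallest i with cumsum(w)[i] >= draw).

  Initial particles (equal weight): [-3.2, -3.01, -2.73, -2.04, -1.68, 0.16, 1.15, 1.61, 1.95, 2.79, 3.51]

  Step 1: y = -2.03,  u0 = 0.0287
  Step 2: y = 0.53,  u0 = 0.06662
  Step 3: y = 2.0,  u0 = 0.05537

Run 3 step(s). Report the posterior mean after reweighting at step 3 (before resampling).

step 1: w=[0.0620, 0.1037, 0.1876, 0.3478, 0.2981, 0.0008, 0.0000, 0.0000, 0.0000, 0.0000, 0.0000]  mean=-2.2329  Neff=3.8523  idx=[0, 1, 2, 2, 3, 3, 3, 3, 4, 4, 4]
step 2: w=[0.0000, 0.0000, 0.0002, 0.0002, 0.0331, 0.0331, 0.0331, 0.0331, 0.2891, 0.2891, 0.2891]  mean=-1.7281  Neff=3.9203  idx=[6, 8, 8, 8, 9, 9, 9, 9, 10, 10, 10]
step 3: w=[0.0030, 0.0997, 0.0997, 0.0997, 0.0997, 0.0997, 0.0997, 0.0997, 0.0997, 0.0997, 0.0997]  mean=-1.6811  Neff=10.0595  idx=[1, 2, 3, 4, 5, 6, 6, 7, 8, 9, 10]

post_mean = -1.6811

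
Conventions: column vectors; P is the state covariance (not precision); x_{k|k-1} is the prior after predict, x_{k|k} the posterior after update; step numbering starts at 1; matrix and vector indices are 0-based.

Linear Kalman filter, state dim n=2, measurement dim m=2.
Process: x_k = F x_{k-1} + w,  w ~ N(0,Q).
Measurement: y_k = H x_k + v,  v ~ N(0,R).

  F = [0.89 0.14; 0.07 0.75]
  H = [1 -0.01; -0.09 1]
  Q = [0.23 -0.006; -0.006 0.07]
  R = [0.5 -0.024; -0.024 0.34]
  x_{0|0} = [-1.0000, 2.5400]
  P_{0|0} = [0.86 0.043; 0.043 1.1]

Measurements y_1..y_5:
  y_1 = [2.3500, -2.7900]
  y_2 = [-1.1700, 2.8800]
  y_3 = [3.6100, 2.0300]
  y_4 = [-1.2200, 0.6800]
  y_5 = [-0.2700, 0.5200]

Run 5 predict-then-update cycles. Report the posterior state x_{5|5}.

step 1: x^-=[-0.5344, 1.8350]  P^-=[0.9435 0.1922; 0.1922 0.6975]  S=[1.4397 0.0765; 0.0765 1.0105]  K=[0.6510 0.0569; 0.0933 0.6660]  nu=[2.9028, -4.6731]  x^+=[1.0893, -1.0067]  P^+=[0.3244 0.0329; 0.0329 0.2272]
step 2: x^-=[0.8285, -0.6788]  P^-=[0.4997 0.0604; 0.0604 0.2028]  S=[0.9985 -0.0106; -0.0106 0.5360]  K=[0.5002 0.0386; 0.0623 0.3695]  nu=[-2.0053, 3.6333]  x^+=[-0.0343, 0.5387]  P^+=[0.2494 0.0236; 0.0236 0.1263]
step 3: x^-=[0.0449, 0.4017]  P^-=[0.4359 0.0388; 0.0388 0.1447]  S=[0.9352 -0.0259; -0.0259 0.4813]  K=[0.4664 0.0241; 0.0481 0.2960]  nu=[3.5692, 1.6324]  x^+=[1.7488, 1.0565]  P^+=[0.2328 0.0180; 0.0180 0.1011]
step 4: x^-=[1.7044, 0.9148]  P^-=[0.4209 0.0313; 0.0313 0.1299]  S=[0.9202 -0.0319; -0.0319 0.4677]  K=[0.4576 0.0171; 0.0421 0.2746]  nu=[-2.9152, -0.0814]  x^+=[0.3690, 0.7698]  P^+=[0.2285 0.0154; 0.0154 0.0937]
step 5: x^-=[0.4362, 0.6032]  P^-=[0.4167 0.0285; 0.0285 0.1255]  S=[0.9161 -0.0342; -0.0342 0.4637]  K=[0.4551 0.0142; 0.0398 0.2680]  nu=[-0.7002, -0.0439]  x^+=[0.1170, 0.5636]  P^+=[0.2273 0.0144; 0.0144 0.0914]

x_post = [0.1170, 0.5636]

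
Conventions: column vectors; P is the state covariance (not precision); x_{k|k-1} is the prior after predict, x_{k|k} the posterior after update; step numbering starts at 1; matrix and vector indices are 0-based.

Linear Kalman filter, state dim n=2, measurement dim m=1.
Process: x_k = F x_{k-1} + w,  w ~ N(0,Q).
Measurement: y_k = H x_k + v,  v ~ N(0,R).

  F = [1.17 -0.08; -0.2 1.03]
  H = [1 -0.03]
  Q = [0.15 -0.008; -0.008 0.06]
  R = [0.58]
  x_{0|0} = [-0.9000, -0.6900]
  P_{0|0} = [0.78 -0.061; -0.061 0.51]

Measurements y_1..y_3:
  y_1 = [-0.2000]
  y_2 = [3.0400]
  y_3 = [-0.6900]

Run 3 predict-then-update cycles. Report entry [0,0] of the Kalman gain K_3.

K[0,0] = 0.5097

step 1: x^-=[-0.9978, -0.5307]  P^-=[1.2324 -0.3070; -0.3070 0.6574]  S=[1.8314]  K=[0.6780; -0.1784]  nu=[0.7819]  x^+=[-0.4677, -0.6702]  P^+=[0.3906 -0.0855; -0.0855 0.5991]
step 2: x^-=[-0.4936, -0.5968]  P^-=[0.7046 -0.2532; -0.2532 0.7464]  S=[1.3005]  K=[0.5476; -0.2119]  nu=[3.5157]  x^+=[1.4318, -1.3418]  P^+=[0.3146 -0.1023; -0.1023 0.6880]
step 3: x^-=[1.7825, -1.6684]  P^-=[0.6042 -0.2632; -0.2632 0.8447]  S=[1.2007]  K=[0.5097; -0.2403]  nu=[-2.5226]  x^+=[0.4966, -1.0622]  P^+=[0.2922 -0.1161; -0.1161 0.7753]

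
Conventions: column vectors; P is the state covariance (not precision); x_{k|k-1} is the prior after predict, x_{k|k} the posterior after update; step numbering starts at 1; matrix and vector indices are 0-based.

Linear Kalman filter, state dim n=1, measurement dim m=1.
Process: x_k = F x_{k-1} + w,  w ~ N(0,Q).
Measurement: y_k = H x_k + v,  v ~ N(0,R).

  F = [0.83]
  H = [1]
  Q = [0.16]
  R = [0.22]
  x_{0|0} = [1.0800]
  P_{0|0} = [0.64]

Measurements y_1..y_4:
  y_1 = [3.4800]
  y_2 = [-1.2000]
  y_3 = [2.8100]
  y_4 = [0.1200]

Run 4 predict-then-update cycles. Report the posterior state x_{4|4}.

step 1: x^-=[0.8964]  P^-=[0.6009]  S=[0.8209]  K=[0.7320]  nu=[2.5836]  x^+=[2.7876]  P^+=[0.1610]
step 2: x^-=[2.3137]  P^-=[0.2709]  S=[0.4909]  K=[0.5519]  nu=[-3.5137]  x^+=[0.3746]  P^+=[0.1214]
step 3: x^-=[0.3109]  P^-=[0.2436]  S=[0.4636]  K=[0.5255]  nu=[2.4991]  x^+=[1.6242]  P^+=[0.1156]
step 4: x^-=[1.3481]  P^-=[0.2396]  S=[0.4596]  K=[0.5214]  nu=[-1.2281]  x^+=[0.7078]  P^+=[0.1147]

x_post = [0.7078]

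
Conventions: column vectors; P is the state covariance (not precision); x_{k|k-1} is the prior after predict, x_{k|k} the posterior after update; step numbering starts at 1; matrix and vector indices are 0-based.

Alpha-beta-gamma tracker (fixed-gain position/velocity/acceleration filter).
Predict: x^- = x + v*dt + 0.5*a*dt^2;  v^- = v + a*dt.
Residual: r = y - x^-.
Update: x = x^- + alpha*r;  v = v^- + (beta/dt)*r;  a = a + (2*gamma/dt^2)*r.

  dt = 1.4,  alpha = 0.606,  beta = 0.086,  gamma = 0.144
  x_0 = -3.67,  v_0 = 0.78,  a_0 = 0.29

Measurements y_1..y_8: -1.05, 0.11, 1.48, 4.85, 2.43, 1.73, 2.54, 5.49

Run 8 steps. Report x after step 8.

x_post = 2.7150

step 1: x_pred=-2.2938  r=1.2438  x^+=-1.5401  v^+=1.2624  a^+=0.4728
step 2: x_pred=0.6906  r=-0.5806  x^+=0.3388  v^+=1.8886  a^+=0.3874
step 3: x_pred=3.3625  r=-1.8825  x^+=2.2217  v^+=2.3154  a^+=0.1108
step 4: x_pred=5.5719  r=-0.7219  x^+=5.1344  v^+=2.4262  a^+=0.0048
step 5: x_pred=8.5358  r=-6.1058  x^+=4.8357  v^+=2.0578  a^+=-0.8924
step 6: x_pred=6.8421  r=-5.1121  x^+=3.7441  v^+=0.4944  a^+=-1.6436
step 7: x_pred=2.8256  r=-0.2856  x^+=2.6525  v^+=-1.8241  a^+=-1.6855
step 8: x_pred=-1.5531  r=7.0431  x^+=2.7150  v^+=-3.7513  a^+=-0.6506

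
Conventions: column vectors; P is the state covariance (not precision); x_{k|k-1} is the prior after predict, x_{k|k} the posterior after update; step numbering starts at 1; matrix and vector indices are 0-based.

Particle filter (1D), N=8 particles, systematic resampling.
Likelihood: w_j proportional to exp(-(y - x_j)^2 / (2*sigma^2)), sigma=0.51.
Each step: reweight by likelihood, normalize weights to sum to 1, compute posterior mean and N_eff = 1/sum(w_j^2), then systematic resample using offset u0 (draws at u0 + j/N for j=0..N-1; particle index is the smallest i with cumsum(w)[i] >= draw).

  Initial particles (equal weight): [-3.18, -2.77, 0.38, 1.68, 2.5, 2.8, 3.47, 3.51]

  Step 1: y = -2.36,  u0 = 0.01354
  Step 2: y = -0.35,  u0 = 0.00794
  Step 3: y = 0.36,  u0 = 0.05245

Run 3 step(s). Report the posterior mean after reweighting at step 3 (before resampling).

post_mean = -2.7703

step 1: w=[0.2750, 0.7250, 0.0000, 0.0000, 0.0000, 0.0000, 0.0000, 0.0000]  mean=-2.8827  Neff=1.6632  idx=[0, 0, 0, 1, 1, 1, 1, 1]
step 2: w=[0.0032, 0.0032, 0.0032, 0.1981, 0.1981, 0.1981, 0.1981, 0.1981]  mean=-2.7739  Neff=5.0954  idx=[2, 3, 4, 4, 5, 6, 6, 7]
step 3: w=[0.0007, 0.1428, 0.1428, 0.1428, 0.1428, 0.1428, 0.1428, 0.1428]  mean=-2.7703  Neff=7.0104  idx=[1, 2, 3, 3, 4, 5, 6, 7]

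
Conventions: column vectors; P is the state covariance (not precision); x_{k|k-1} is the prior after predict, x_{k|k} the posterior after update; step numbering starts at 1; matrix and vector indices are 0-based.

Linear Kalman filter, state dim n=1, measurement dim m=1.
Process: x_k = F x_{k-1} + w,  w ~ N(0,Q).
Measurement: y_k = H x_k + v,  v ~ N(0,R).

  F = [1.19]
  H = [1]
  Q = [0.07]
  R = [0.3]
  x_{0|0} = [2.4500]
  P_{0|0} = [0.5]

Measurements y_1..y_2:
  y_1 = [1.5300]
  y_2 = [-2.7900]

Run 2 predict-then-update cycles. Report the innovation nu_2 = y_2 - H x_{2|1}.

innov = [-5.0695]

step 1: x^-=[2.9155]  P^-=[0.7780]  S=[1.0780]  K=[0.7217]  nu=[-1.3855]  x^+=[1.9156]  P^+=[0.2165]
step 2: x^-=[2.2795]  P^-=[0.3766]  S=[0.6766]  K=[0.5566]  nu=[-5.0695]  x^+=[-0.5422]  P^+=[0.1670]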